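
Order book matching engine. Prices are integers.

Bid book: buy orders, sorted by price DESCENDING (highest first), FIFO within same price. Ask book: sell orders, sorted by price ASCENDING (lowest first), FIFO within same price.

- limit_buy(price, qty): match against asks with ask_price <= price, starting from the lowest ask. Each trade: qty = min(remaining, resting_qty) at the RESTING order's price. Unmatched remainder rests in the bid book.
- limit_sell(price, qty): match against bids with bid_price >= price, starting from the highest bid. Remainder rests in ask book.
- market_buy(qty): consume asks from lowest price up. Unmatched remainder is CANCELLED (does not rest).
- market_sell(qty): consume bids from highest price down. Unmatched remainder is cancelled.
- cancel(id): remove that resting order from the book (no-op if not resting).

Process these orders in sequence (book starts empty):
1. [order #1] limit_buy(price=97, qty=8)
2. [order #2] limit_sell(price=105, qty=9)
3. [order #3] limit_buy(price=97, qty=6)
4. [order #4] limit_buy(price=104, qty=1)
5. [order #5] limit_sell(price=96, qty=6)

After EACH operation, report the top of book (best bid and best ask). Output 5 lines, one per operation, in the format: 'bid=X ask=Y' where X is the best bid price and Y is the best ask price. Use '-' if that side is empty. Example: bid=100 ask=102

After op 1 [order #1] limit_buy(price=97, qty=8): fills=none; bids=[#1:8@97] asks=[-]
After op 2 [order #2] limit_sell(price=105, qty=9): fills=none; bids=[#1:8@97] asks=[#2:9@105]
After op 3 [order #3] limit_buy(price=97, qty=6): fills=none; bids=[#1:8@97 #3:6@97] asks=[#2:9@105]
After op 4 [order #4] limit_buy(price=104, qty=1): fills=none; bids=[#4:1@104 #1:8@97 #3:6@97] asks=[#2:9@105]
After op 5 [order #5] limit_sell(price=96, qty=6): fills=#4x#5:1@104 #1x#5:5@97; bids=[#1:3@97 #3:6@97] asks=[#2:9@105]

Answer: bid=97 ask=-
bid=97 ask=105
bid=97 ask=105
bid=104 ask=105
bid=97 ask=105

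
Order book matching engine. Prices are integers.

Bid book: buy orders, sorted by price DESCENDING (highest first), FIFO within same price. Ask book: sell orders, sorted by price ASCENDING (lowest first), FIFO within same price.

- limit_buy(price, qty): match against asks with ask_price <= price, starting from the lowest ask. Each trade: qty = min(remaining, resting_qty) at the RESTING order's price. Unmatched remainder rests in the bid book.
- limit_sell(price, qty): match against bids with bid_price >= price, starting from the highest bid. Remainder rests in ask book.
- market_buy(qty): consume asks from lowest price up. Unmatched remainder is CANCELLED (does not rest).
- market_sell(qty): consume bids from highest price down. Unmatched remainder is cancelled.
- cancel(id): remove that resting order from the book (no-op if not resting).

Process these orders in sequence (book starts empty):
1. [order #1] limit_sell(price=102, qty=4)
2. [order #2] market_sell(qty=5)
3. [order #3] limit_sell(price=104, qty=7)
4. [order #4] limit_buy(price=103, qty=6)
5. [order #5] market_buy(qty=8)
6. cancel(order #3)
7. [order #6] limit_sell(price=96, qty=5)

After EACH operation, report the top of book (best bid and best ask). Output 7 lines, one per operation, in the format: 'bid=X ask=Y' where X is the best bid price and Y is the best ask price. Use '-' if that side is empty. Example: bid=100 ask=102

After op 1 [order #1] limit_sell(price=102, qty=4): fills=none; bids=[-] asks=[#1:4@102]
After op 2 [order #2] market_sell(qty=5): fills=none; bids=[-] asks=[#1:4@102]
After op 3 [order #3] limit_sell(price=104, qty=7): fills=none; bids=[-] asks=[#1:4@102 #3:7@104]
After op 4 [order #4] limit_buy(price=103, qty=6): fills=#4x#1:4@102; bids=[#4:2@103] asks=[#3:7@104]
After op 5 [order #5] market_buy(qty=8): fills=#5x#3:7@104; bids=[#4:2@103] asks=[-]
After op 6 cancel(order #3): fills=none; bids=[#4:2@103] asks=[-]
After op 7 [order #6] limit_sell(price=96, qty=5): fills=#4x#6:2@103; bids=[-] asks=[#6:3@96]

Answer: bid=- ask=102
bid=- ask=102
bid=- ask=102
bid=103 ask=104
bid=103 ask=-
bid=103 ask=-
bid=- ask=96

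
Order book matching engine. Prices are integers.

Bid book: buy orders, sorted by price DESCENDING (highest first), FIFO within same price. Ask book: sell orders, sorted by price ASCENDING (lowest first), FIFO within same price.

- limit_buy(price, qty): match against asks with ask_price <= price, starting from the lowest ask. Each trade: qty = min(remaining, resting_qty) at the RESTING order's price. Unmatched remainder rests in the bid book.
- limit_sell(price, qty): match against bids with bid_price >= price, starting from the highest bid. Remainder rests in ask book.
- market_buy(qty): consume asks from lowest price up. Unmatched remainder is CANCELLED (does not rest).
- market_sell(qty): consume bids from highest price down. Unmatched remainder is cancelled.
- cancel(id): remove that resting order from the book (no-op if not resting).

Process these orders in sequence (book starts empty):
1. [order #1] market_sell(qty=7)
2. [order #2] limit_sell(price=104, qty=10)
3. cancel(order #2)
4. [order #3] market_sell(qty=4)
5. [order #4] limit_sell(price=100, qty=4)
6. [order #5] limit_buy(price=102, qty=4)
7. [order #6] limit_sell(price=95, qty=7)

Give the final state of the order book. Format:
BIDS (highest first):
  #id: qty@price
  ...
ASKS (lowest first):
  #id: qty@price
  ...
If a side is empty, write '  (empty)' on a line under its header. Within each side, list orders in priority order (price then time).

After op 1 [order #1] market_sell(qty=7): fills=none; bids=[-] asks=[-]
After op 2 [order #2] limit_sell(price=104, qty=10): fills=none; bids=[-] asks=[#2:10@104]
After op 3 cancel(order #2): fills=none; bids=[-] asks=[-]
After op 4 [order #3] market_sell(qty=4): fills=none; bids=[-] asks=[-]
After op 5 [order #4] limit_sell(price=100, qty=4): fills=none; bids=[-] asks=[#4:4@100]
After op 6 [order #5] limit_buy(price=102, qty=4): fills=#5x#4:4@100; bids=[-] asks=[-]
After op 7 [order #6] limit_sell(price=95, qty=7): fills=none; bids=[-] asks=[#6:7@95]

Answer: BIDS (highest first):
  (empty)
ASKS (lowest first):
  #6: 7@95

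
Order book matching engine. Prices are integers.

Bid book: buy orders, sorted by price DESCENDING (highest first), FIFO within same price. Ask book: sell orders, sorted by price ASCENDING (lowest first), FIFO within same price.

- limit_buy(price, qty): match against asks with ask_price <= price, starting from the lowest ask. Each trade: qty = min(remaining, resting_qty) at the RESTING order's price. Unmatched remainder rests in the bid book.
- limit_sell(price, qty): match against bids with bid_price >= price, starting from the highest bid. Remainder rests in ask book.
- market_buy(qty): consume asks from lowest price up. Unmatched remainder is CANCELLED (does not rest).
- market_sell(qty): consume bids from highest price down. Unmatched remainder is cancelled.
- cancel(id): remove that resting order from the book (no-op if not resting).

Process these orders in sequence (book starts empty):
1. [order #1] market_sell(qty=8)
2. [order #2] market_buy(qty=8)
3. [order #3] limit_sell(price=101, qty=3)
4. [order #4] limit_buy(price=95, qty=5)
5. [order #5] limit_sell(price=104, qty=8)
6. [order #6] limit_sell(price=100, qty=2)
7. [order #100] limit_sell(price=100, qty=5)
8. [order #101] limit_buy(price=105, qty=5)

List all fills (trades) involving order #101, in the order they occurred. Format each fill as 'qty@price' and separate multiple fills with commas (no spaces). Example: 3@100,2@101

Answer: 2@100,3@100

Derivation:
After op 1 [order #1] market_sell(qty=8): fills=none; bids=[-] asks=[-]
After op 2 [order #2] market_buy(qty=8): fills=none; bids=[-] asks=[-]
After op 3 [order #3] limit_sell(price=101, qty=3): fills=none; bids=[-] asks=[#3:3@101]
After op 4 [order #4] limit_buy(price=95, qty=5): fills=none; bids=[#4:5@95] asks=[#3:3@101]
After op 5 [order #5] limit_sell(price=104, qty=8): fills=none; bids=[#4:5@95] asks=[#3:3@101 #5:8@104]
After op 6 [order #6] limit_sell(price=100, qty=2): fills=none; bids=[#4:5@95] asks=[#6:2@100 #3:3@101 #5:8@104]
After op 7 [order #100] limit_sell(price=100, qty=5): fills=none; bids=[#4:5@95] asks=[#6:2@100 #100:5@100 #3:3@101 #5:8@104]
After op 8 [order #101] limit_buy(price=105, qty=5): fills=#101x#6:2@100 #101x#100:3@100; bids=[#4:5@95] asks=[#100:2@100 #3:3@101 #5:8@104]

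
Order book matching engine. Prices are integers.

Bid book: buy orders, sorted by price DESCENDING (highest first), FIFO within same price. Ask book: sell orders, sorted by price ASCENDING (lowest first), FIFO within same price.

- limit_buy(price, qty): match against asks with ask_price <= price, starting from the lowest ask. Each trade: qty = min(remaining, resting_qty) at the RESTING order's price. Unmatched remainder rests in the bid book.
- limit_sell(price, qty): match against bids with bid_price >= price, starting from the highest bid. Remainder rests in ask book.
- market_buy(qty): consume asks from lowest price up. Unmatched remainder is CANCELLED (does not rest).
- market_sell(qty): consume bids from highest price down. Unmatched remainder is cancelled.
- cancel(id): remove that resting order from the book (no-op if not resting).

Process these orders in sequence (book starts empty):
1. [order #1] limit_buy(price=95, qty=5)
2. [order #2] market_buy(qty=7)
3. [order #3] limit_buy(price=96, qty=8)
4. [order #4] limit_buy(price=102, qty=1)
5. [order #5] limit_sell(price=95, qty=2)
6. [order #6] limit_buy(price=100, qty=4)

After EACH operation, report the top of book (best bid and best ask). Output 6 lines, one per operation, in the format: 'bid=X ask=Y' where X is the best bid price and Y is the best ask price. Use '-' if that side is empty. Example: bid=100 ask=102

After op 1 [order #1] limit_buy(price=95, qty=5): fills=none; bids=[#1:5@95] asks=[-]
After op 2 [order #2] market_buy(qty=7): fills=none; bids=[#1:5@95] asks=[-]
After op 3 [order #3] limit_buy(price=96, qty=8): fills=none; bids=[#3:8@96 #1:5@95] asks=[-]
After op 4 [order #4] limit_buy(price=102, qty=1): fills=none; bids=[#4:1@102 #3:8@96 #1:5@95] asks=[-]
After op 5 [order #5] limit_sell(price=95, qty=2): fills=#4x#5:1@102 #3x#5:1@96; bids=[#3:7@96 #1:5@95] asks=[-]
After op 6 [order #6] limit_buy(price=100, qty=4): fills=none; bids=[#6:4@100 #3:7@96 #1:5@95] asks=[-]

Answer: bid=95 ask=-
bid=95 ask=-
bid=96 ask=-
bid=102 ask=-
bid=96 ask=-
bid=100 ask=-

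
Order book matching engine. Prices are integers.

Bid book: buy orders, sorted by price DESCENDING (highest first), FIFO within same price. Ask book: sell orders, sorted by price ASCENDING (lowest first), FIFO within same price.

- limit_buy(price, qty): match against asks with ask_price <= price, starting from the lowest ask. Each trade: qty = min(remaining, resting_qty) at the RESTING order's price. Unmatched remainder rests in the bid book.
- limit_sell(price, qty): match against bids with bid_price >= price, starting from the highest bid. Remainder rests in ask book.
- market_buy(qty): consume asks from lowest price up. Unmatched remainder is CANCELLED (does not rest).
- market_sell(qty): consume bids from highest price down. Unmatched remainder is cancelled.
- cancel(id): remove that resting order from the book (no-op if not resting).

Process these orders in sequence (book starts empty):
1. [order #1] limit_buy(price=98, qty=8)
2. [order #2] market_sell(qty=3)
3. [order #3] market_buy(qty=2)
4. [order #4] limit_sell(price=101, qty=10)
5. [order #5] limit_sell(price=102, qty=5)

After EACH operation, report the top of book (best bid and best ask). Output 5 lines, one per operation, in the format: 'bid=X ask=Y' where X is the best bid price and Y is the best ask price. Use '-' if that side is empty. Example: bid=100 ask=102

Answer: bid=98 ask=-
bid=98 ask=-
bid=98 ask=-
bid=98 ask=101
bid=98 ask=101

Derivation:
After op 1 [order #1] limit_buy(price=98, qty=8): fills=none; bids=[#1:8@98] asks=[-]
After op 2 [order #2] market_sell(qty=3): fills=#1x#2:3@98; bids=[#1:5@98] asks=[-]
After op 3 [order #3] market_buy(qty=2): fills=none; bids=[#1:5@98] asks=[-]
After op 4 [order #4] limit_sell(price=101, qty=10): fills=none; bids=[#1:5@98] asks=[#4:10@101]
After op 5 [order #5] limit_sell(price=102, qty=5): fills=none; bids=[#1:5@98] asks=[#4:10@101 #5:5@102]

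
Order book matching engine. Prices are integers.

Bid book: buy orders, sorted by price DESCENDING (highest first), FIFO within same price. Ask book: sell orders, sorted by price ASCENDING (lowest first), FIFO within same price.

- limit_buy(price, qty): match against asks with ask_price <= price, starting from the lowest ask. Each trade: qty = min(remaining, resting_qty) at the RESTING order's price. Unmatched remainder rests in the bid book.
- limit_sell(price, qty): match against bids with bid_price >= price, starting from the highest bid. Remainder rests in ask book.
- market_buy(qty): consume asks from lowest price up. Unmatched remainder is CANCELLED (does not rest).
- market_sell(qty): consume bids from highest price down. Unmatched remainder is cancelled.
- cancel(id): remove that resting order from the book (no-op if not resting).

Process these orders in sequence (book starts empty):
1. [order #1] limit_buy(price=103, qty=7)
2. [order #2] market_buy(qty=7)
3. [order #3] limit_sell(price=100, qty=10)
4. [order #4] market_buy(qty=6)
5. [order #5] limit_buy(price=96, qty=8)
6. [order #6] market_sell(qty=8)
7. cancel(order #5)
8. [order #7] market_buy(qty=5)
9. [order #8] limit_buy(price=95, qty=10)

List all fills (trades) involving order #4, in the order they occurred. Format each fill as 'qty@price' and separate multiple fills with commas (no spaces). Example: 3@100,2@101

After op 1 [order #1] limit_buy(price=103, qty=7): fills=none; bids=[#1:7@103] asks=[-]
After op 2 [order #2] market_buy(qty=7): fills=none; bids=[#1:7@103] asks=[-]
After op 3 [order #3] limit_sell(price=100, qty=10): fills=#1x#3:7@103; bids=[-] asks=[#3:3@100]
After op 4 [order #4] market_buy(qty=6): fills=#4x#3:3@100; bids=[-] asks=[-]
After op 5 [order #5] limit_buy(price=96, qty=8): fills=none; bids=[#5:8@96] asks=[-]
After op 6 [order #6] market_sell(qty=8): fills=#5x#6:8@96; bids=[-] asks=[-]
After op 7 cancel(order #5): fills=none; bids=[-] asks=[-]
After op 8 [order #7] market_buy(qty=5): fills=none; bids=[-] asks=[-]
After op 9 [order #8] limit_buy(price=95, qty=10): fills=none; bids=[#8:10@95] asks=[-]

Answer: 3@100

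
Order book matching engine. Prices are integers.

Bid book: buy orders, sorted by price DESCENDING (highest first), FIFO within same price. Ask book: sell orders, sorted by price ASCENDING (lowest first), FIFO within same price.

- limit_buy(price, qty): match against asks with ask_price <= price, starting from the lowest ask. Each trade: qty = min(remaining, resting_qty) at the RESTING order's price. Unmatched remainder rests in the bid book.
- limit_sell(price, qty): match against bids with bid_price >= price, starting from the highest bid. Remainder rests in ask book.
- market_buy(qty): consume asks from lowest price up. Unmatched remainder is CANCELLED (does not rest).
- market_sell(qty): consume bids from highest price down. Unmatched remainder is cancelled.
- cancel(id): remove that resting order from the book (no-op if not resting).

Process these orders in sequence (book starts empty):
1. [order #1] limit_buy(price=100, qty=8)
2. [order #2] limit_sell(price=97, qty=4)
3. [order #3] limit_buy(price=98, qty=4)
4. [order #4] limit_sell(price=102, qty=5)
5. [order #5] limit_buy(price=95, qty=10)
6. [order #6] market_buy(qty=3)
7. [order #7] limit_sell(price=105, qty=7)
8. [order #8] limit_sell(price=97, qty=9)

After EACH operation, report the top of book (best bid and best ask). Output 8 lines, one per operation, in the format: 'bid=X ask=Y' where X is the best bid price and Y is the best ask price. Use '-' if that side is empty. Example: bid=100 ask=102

After op 1 [order #1] limit_buy(price=100, qty=8): fills=none; bids=[#1:8@100] asks=[-]
After op 2 [order #2] limit_sell(price=97, qty=4): fills=#1x#2:4@100; bids=[#1:4@100] asks=[-]
After op 3 [order #3] limit_buy(price=98, qty=4): fills=none; bids=[#1:4@100 #3:4@98] asks=[-]
After op 4 [order #4] limit_sell(price=102, qty=5): fills=none; bids=[#1:4@100 #3:4@98] asks=[#4:5@102]
After op 5 [order #5] limit_buy(price=95, qty=10): fills=none; bids=[#1:4@100 #3:4@98 #5:10@95] asks=[#4:5@102]
After op 6 [order #6] market_buy(qty=3): fills=#6x#4:3@102; bids=[#1:4@100 #3:4@98 #5:10@95] asks=[#4:2@102]
After op 7 [order #7] limit_sell(price=105, qty=7): fills=none; bids=[#1:4@100 #3:4@98 #5:10@95] asks=[#4:2@102 #7:7@105]
After op 8 [order #8] limit_sell(price=97, qty=9): fills=#1x#8:4@100 #3x#8:4@98; bids=[#5:10@95] asks=[#8:1@97 #4:2@102 #7:7@105]

Answer: bid=100 ask=-
bid=100 ask=-
bid=100 ask=-
bid=100 ask=102
bid=100 ask=102
bid=100 ask=102
bid=100 ask=102
bid=95 ask=97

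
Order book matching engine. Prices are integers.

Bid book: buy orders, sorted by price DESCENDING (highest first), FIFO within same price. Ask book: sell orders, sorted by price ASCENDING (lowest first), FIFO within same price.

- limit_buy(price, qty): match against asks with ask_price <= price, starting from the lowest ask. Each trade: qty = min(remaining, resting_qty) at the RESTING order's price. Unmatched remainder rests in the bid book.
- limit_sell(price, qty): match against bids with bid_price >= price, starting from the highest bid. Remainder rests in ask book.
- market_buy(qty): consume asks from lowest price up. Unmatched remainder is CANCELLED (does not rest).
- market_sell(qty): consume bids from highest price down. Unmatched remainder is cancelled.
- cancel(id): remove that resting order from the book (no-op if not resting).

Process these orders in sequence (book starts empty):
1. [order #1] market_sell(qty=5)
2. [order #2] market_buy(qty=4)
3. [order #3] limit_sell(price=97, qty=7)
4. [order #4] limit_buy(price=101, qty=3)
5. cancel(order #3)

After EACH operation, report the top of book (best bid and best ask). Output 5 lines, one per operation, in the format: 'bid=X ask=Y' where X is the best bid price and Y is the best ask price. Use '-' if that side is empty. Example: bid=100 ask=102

Answer: bid=- ask=-
bid=- ask=-
bid=- ask=97
bid=- ask=97
bid=- ask=-

Derivation:
After op 1 [order #1] market_sell(qty=5): fills=none; bids=[-] asks=[-]
After op 2 [order #2] market_buy(qty=4): fills=none; bids=[-] asks=[-]
After op 3 [order #3] limit_sell(price=97, qty=7): fills=none; bids=[-] asks=[#3:7@97]
After op 4 [order #4] limit_buy(price=101, qty=3): fills=#4x#3:3@97; bids=[-] asks=[#3:4@97]
After op 5 cancel(order #3): fills=none; bids=[-] asks=[-]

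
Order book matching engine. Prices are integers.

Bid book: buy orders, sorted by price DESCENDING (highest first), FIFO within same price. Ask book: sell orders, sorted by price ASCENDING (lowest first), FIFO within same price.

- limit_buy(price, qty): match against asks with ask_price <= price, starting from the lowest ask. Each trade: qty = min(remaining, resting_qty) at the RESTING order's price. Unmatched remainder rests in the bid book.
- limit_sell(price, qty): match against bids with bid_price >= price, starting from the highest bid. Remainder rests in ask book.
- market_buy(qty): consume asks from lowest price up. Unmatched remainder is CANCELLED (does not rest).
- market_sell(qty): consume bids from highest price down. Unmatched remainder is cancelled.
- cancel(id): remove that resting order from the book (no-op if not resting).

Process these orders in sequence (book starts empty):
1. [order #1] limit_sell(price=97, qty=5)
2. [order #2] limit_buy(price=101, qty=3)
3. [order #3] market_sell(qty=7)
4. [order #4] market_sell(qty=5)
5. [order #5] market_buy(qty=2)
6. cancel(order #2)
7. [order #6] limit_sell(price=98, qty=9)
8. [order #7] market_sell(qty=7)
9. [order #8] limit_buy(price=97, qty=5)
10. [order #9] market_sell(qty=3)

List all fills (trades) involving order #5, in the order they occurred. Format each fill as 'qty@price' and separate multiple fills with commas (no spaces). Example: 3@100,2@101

Answer: 2@97

Derivation:
After op 1 [order #1] limit_sell(price=97, qty=5): fills=none; bids=[-] asks=[#1:5@97]
After op 2 [order #2] limit_buy(price=101, qty=3): fills=#2x#1:3@97; bids=[-] asks=[#1:2@97]
After op 3 [order #3] market_sell(qty=7): fills=none; bids=[-] asks=[#1:2@97]
After op 4 [order #4] market_sell(qty=5): fills=none; bids=[-] asks=[#1:2@97]
After op 5 [order #5] market_buy(qty=2): fills=#5x#1:2@97; bids=[-] asks=[-]
After op 6 cancel(order #2): fills=none; bids=[-] asks=[-]
After op 7 [order #6] limit_sell(price=98, qty=9): fills=none; bids=[-] asks=[#6:9@98]
After op 8 [order #7] market_sell(qty=7): fills=none; bids=[-] asks=[#6:9@98]
After op 9 [order #8] limit_buy(price=97, qty=5): fills=none; bids=[#8:5@97] asks=[#6:9@98]
After op 10 [order #9] market_sell(qty=3): fills=#8x#9:3@97; bids=[#8:2@97] asks=[#6:9@98]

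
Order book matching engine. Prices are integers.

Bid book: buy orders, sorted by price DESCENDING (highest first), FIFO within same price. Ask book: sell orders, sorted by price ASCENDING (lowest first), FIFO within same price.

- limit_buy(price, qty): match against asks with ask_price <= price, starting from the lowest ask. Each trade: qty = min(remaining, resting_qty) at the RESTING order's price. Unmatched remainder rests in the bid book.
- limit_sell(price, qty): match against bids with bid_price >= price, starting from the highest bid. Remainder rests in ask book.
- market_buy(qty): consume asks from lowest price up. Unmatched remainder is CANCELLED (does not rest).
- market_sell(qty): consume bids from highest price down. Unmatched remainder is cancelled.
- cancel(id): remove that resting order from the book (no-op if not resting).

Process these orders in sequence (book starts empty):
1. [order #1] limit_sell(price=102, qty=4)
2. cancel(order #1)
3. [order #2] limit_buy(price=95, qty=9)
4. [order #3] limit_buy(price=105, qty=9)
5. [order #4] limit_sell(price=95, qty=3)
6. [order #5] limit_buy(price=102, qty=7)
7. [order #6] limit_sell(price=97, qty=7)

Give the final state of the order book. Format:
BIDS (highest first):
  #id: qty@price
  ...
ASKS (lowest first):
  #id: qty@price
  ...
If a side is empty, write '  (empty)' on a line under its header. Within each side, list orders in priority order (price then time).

Answer: BIDS (highest first):
  #5: 6@102
  #2: 9@95
ASKS (lowest first):
  (empty)

Derivation:
After op 1 [order #1] limit_sell(price=102, qty=4): fills=none; bids=[-] asks=[#1:4@102]
After op 2 cancel(order #1): fills=none; bids=[-] asks=[-]
After op 3 [order #2] limit_buy(price=95, qty=9): fills=none; bids=[#2:9@95] asks=[-]
After op 4 [order #3] limit_buy(price=105, qty=9): fills=none; bids=[#3:9@105 #2:9@95] asks=[-]
After op 5 [order #4] limit_sell(price=95, qty=3): fills=#3x#4:3@105; bids=[#3:6@105 #2:9@95] asks=[-]
After op 6 [order #5] limit_buy(price=102, qty=7): fills=none; bids=[#3:6@105 #5:7@102 #2:9@95] asks=[-]
After op 7 [order #6] limit_sell(price=97, qty=7): fills=#3x#6:6@105 #5x#6:1@102; bids=[#5:6@102 #2:9@95] asks=[-]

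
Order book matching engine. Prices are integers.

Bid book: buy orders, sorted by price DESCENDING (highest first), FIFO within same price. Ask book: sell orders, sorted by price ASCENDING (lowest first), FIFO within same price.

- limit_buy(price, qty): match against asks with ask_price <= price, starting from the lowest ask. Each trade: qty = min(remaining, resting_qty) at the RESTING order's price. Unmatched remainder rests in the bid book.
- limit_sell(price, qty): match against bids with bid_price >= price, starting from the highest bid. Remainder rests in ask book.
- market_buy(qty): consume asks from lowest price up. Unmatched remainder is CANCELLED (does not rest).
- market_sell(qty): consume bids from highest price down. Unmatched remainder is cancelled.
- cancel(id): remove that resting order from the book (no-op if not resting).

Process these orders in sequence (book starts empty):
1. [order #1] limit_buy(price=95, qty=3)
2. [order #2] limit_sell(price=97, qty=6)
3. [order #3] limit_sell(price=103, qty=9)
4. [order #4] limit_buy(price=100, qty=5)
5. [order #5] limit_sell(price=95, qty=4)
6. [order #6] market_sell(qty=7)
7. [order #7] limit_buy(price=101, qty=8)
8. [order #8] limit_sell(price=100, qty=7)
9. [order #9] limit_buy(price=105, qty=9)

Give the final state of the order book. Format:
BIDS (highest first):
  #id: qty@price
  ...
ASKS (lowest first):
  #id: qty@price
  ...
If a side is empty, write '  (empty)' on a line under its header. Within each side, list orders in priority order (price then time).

Answer: BIDS (highest first):
  (empty)
ASKS (lowest first):
  #3: 1@103

Derivation:
After op 1 [order #1] limit_buy(price=95, qty=3): fills=none; bids=[#1:3@95] asks=[-]
After op 2 [order #2] limit_sell(price=97, qty=6): fills=none; bids=[#1:3@95] asks=[#2:6@97]
After op 3 [order #3] limit_sell(price=103, qty=9): fills=none; bids=[#1:3@95] asks=[#2:6@97 #3:9@103]
After op 4 [order #4] limit_buy(price=100, qty=5): fills=#4x#2:5@97; bids=[#1:3@95] asks=[#2:1@97 #3:9@103]
After op 5 [order #5] limit_sell(price=95, qty=4): fills=#1x#5:3@95; bids=[-] asks=[#5:1@95 #2:1@97 #3:9@103]
After op 6 [order #6] market_sell(qty=7): fills=none; bids=[-] asks=[#5:1@95 #2:1@97 #3:9@103]
After op 7 [order #7] limit_buy(price=101, qty=8): fills=#7x#5:1@95 #7x#2:1@97; bids=[#7:6@101] asks=[#3:9@103]
After op 8 [order #8] limit_sell(price=100, qty=7): fills=#7x#8:6@101; bids=[-] asks=[#8:1@100 #3:9@103]
After op 9 [order #9] limit_buy(price=105, qty=9): fills=#9x#8:1@100 #9x#3:8@103; bids=[-] asks=[#3:1@103]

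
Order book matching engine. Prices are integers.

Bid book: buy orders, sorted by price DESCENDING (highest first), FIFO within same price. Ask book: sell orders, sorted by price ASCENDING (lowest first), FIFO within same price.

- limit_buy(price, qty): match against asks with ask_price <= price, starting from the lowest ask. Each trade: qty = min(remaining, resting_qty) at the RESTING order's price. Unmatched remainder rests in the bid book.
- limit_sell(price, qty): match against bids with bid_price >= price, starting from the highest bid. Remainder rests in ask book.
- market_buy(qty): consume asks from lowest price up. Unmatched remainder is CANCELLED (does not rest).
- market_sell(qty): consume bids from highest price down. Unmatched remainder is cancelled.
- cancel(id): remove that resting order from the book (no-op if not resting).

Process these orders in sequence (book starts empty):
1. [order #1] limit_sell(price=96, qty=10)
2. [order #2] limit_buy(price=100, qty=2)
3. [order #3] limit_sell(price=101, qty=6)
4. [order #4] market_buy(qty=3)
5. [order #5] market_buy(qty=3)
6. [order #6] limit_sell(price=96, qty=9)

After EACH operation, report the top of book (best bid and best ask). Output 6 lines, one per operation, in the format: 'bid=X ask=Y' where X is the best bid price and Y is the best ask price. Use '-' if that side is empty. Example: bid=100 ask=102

After op 1 [order #1] limit_sell(price=96, qty=10): fills=none; bids=[-] asks=[#1:10@96]
After op 2 [order #2] limit_buy(price=100, qty=2): fills=#2x#1:2@96; bids=[-] asks=[#1:8@96]
After op 3 [order #3] limit_sell(price=101, qty=6): fills=none; bids=[-] asks=[#1:8@96 #3:6@101]
After op 4 [order #4] market_buy(qty=3): fills=#4x#1:3@96; bids=[-] asks=[#1:5@96 #3:6@101]
After op 5 [order #5] market_buy(qty=3): fills=#5x#1:3@96; bids=[-] asks=[#1:2@96 #3:6@101]
After op 6 [order #6] limit_sell(price=96, qty=9): fills=none; bids=[-] asks=[#1:2@96 #6:9@96 #3:6@101]

Answer: bid=- ask=96
bid=- ask=96
bid=- ask=96
bid=- ask=96
bid=- ask=96
bid=- ask=96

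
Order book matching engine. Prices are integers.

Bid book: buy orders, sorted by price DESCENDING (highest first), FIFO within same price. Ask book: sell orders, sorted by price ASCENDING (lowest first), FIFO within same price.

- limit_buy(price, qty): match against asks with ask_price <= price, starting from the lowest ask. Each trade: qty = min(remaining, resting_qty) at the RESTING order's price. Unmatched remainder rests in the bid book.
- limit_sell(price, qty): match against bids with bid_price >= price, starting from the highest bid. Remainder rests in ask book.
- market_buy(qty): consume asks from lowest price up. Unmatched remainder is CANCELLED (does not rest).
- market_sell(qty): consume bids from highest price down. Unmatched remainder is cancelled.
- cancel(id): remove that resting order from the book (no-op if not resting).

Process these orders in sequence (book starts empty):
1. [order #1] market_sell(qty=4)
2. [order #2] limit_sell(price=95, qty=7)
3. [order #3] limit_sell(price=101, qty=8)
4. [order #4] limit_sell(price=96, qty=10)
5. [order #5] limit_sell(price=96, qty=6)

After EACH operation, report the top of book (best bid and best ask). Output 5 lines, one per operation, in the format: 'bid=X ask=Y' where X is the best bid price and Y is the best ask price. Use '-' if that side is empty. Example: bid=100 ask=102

Answer: bid=- ask=-
bid=- ask=95
bid=- ask=95
bid=- ask=95
bid=- ask=95

Derivation:
After op 1 [order #1] market_sell(qty=4): fills=none; bids=[-] asks=[-]
After op 2 [order #2] limit_sell(price=95, qty=7): fills=none; bids=[-] asks=[#2:7@95]
After op 3 [order #3] limit_sell(price=101, qty=8): fills=none; bids=[-] asks=[#2:7@95 #3:8@101]
After op 4 [order #4] limit_sell(price=96, qty=10): fills=none; bids=[-] asks=[#2:7@95 #4:10@96 #3:8@101]
After op 5 [order #5] limit_sell(price=96, qty=6): fills=none; bids=[-] asks=[#2:7@95 #4:10@96 #5:6@96 #3:8@101]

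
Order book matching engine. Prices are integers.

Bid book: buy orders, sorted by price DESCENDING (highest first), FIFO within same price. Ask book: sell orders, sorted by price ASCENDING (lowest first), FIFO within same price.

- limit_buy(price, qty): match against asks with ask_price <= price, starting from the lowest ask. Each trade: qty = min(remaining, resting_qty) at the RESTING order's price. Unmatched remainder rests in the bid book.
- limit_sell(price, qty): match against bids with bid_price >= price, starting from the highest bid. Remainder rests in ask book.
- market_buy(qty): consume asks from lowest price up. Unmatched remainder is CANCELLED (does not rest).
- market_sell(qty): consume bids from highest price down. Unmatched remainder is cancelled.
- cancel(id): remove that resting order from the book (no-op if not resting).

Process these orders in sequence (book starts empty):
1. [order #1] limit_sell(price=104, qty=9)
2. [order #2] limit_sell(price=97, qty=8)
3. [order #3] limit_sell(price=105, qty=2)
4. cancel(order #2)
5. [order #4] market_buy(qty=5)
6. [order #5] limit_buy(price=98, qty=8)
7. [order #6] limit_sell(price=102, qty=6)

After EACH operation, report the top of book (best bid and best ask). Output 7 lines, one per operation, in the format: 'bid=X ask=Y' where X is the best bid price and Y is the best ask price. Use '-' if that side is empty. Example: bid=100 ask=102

After op 1 [order #1] limit_sell(price=104, qty=9): fills=none; bids=[-] asks=[#1:9@104]
After op 2 [order #2] limit_sell(price=97, qty=8): fills=none; bids=[-] asks=[#2:8@97 #1:9@104]
After op 3 [order #3] limit_sell(price=105, qty=2): fills=none; bids=[-] asks=[#2:8@97 #1:9@104 #3:2@105]
After op 4 cancel(order #2): fills=none; bids=[-] asks=[#1:9@104 #3:2@105]
After op 5 [order #4] market_buy(qty=5): fills=#4x#1:5@104; bids=[-] asks=[#1:4@104 #3:2@105]
After op 6 [order #5] limit_buy(price=98, qty=8): fills=none; bids=[#5:8@98] asks=[#1:4@104 #3:2@105]
After op 7 [order #6] limit_sell(price=102, qty=6): fills=none; bids=[#5:8@98] asks=[#6:6@102 #1:4@104 #3:2@105]

Answer: bid=- ask=104
bid=- ask=97
bid=- ask=97
bid=- ask=104
bid=- ask=104
bid=98 ask=104
bid=98 ask=102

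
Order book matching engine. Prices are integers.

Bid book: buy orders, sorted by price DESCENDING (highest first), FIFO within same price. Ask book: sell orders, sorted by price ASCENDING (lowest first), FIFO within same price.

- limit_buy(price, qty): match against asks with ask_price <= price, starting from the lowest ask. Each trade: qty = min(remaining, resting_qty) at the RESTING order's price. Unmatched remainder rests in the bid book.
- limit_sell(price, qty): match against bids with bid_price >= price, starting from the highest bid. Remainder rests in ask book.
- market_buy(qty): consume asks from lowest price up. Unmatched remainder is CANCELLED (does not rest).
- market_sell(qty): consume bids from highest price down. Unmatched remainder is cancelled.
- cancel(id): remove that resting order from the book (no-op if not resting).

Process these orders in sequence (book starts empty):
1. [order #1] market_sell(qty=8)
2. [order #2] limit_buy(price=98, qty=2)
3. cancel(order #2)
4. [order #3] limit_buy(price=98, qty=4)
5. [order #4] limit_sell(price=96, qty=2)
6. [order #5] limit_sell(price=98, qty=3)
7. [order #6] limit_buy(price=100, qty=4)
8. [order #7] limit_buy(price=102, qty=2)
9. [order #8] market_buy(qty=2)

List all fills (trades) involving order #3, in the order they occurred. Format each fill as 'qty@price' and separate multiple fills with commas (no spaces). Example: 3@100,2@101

After op 1 [order #1] market_sell(qty=8): fills=none; bids=[-] asks=[-]
After op 2 [order #2] limit_buy(price=98, qty=2): fills=none; bids=[#2:2@98] asks=[-]
After op 3 cancel(order #2): fills=none; bids=[-] asks=[-]
After op 4 [order #3] limit_buy(price=98, qty=4): fills=none; bids=[#3:4@98] asks=[-]
After op 5 [order #4] limit_sell(price=96, qty=2): fills=#3x#4:2@98; bids=[#3:2@98] asks=[-]
After op 6 [order #5] limit_sell(price=98, qty=3): fills=#3x#5:2@98; bids=[-] asks=[#5:1@98]
After op 7 [order #6] limit_buy(price=100, qty=4): fills=#6x#5:1@98; bids=[#6:3@100] asks=[-]
After op 8 [order #7] limit_buy(price=102, qty=2): fills=none; bids=[#7:2@102 #6:3@100] asks=[-]
After op 9 [order #8] market_buy(qty=2): fills=none; bids=[#7:2@102 #6:3@100] asks=[-]

Answer: 2@98,2@98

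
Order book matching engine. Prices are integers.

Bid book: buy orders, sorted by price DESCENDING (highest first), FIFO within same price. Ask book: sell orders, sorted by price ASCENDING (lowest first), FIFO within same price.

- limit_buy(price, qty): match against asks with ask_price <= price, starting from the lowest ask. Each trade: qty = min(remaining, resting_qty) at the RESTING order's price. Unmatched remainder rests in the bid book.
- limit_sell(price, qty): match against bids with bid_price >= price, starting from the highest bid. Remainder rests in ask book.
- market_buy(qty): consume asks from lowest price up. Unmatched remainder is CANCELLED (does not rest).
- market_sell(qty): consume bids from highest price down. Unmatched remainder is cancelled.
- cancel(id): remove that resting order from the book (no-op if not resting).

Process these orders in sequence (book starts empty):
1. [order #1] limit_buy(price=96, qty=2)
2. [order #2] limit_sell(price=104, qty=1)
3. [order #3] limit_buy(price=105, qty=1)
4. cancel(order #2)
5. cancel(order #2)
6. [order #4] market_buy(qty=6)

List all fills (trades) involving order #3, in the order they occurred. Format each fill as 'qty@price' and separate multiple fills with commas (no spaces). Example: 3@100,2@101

Answer: 1@104

Derivation:
After op 1 [order #1] limit_buy(price=96, qty=2): fills=none; bids=[#1:2@96] asks=[-]
After op 2 [order #2] limit_sell(price=104, qty=1): fills=none; bids=[#1:2@96] asks=[#2:1@104]
After op 3 [order #3] limit_buy(price=105, qty=1): fills=#3x#2:1@104; bids=[#1:2@96] asks=[-]
After op 4 cancel(order #2): fills=none; bids=[#1:2@96] asks=[-]
After op 5 cancel(order #2): fills=none; bids=[#1:2@96] asks=[-]
After op 6 [order #4] market_buy(qty=6): fills=none; bids=[#1:2@96] asks=[-]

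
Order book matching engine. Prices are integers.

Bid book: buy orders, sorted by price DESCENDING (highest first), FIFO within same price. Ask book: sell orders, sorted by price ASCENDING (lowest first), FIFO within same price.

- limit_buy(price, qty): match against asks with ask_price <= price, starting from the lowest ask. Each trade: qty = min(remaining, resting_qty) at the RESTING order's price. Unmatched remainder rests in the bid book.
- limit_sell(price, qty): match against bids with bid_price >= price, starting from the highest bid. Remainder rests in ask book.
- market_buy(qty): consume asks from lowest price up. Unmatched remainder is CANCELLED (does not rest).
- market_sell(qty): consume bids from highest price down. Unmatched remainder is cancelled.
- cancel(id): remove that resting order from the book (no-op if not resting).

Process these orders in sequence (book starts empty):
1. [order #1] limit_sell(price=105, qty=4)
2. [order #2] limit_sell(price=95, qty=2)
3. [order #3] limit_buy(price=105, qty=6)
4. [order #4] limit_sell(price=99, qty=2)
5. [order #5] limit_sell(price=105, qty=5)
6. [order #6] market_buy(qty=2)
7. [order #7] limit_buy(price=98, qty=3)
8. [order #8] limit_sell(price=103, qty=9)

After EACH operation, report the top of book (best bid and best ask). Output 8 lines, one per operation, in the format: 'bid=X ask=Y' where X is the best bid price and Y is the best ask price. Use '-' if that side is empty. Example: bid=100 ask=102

After op 1 [order #1] limit_sell(price=105, qty=4): fills=none; bids=[-] asks=[#1:4@105]
After op 2 [order #2] limit_sell(price=95, qty=2): fills=none; bids=[-] asks=[#2:2@95 #1:4@105]
After op 3 [order #3] limit_buy(price=105, qty=6): fills=#3x#2:2@95 #3x#1:4@105; bids=[-] asks=[-]
After op 4 [order #4] limit_sell(price=99, qty=2): fills=none; bids=[-] asks=[#4:2@99]
After op 5 [order #5] limit_sell(price=105, qty=5): fills=none; bids=[-] asks=[#4:2@99 #5:5@105]
After op 6 [order #6] market_buy(qty=2): fills=#6x#4:2@99; bids=[-] asks=[#5:5@105]
After op 7 [order #7] limit_buy(price=98, qty=3): fills=none; bids=[#7:3@98] asks=[#5:5@105]
After op 8 [order #8] limit_sell(price=103, qty=9): fills=none; bids=[#7:3@98] asks=[#8:9@103 #5:5@105]

Answer: bid=- ask=105
bid=- ask=95
bid=- ask=-
bid=- ask=99
bid=- ask=99
bid=- ask=105
bid=98 ask=105
bid=98 ask=103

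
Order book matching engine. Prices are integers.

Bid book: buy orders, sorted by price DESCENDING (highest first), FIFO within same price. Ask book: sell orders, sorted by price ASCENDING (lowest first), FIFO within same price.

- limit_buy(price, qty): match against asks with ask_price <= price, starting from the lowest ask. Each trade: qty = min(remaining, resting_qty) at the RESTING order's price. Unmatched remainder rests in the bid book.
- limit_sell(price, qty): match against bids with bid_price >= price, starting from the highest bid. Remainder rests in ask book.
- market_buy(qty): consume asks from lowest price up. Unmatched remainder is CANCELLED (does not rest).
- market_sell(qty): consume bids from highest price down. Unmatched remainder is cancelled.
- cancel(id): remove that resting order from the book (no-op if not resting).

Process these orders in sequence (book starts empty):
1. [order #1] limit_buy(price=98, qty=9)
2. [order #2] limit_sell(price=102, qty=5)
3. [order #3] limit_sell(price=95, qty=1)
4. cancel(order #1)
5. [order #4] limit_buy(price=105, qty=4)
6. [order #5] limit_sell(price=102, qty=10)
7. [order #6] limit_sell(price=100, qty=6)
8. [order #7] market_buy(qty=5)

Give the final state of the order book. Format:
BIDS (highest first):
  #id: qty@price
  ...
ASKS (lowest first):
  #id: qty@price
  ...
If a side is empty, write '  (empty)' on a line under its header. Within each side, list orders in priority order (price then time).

After op 1 [order #1] limit_buy(price=98, qty=9): fills=none; bids=[#1:9@98] asks=[-]
After op 2 [order #2] limit_sell(price=102, qty=5): fills=none; bids=[#1:9@98] asks=[#2:5@102]
After op 3 [order #3] limit_sell(price=95, qty=1): fills=#1x#3:1@98; bids=[#1:8@98] asks=[#2:5@102]
After op 4 cancel(order #1): fills=none; bids=[-] asks=[#2:5@102]
After op 5 [order #4] limit_buy(price=105, qty=4): fills=#4x#2:4@102; bids=[-] asks=[#2:1@102]
After op 6 [order #5] limit_sell(price=102, qty=10): fills=none; bids=[-] asks=[#2:1@102 #5:10@102]
After op 7 [order #6] limit_sell(price=100, qty=6): fills=none; bids=[-] asks=[#6:6@100 #2:1@102 #5:10@102]
After op 8 [order #7] market_buy(qty=5): fills=#7x#6:5@100; bids=[-] asks=[#6:1@100 #2:1@102 #5:10@102]

Answer: BIDS (highest first):
  (empty)
ASKS (lowest first):
  #6: 1@100
  #2: 1@102
  #5: 10@102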